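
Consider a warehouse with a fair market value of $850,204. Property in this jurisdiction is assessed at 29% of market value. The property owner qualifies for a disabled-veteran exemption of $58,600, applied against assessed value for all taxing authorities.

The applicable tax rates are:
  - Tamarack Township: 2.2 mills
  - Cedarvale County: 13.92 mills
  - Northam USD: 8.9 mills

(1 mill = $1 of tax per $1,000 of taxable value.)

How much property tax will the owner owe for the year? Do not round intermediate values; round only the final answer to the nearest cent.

$4,702.74

Assessed value = $850,204 × 0.29 = $246,559.16
Taxable value = $246,559.16 − $58,600 = $187,959.16
Tamarack Township: $187,959.16 × 0.0022 = $413.510152
Cedarvale County: $187,959.16 × 0.01392 = $2,616.3915072
Northam USD: $187,959.16 × 0.0089 = $1,672.836524
Total = $413.510152 + $2,616.3915072 + $1,672.836524 = $4,702.7381832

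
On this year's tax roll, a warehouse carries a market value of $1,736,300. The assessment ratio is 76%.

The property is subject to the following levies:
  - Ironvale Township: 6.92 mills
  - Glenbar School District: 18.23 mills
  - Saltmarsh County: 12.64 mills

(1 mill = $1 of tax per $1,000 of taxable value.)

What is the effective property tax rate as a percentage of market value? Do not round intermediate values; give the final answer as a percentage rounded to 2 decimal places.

Assessed value = $1,736,300 × 0.76 = $1,319,588
Ironvale Township: $1,319,588 × 0.00692 = $9,131.54896
Glenbar School District: $1,319,588 × 0.01823 = $24,056.08924
Saltmarsh County: $1,319,588 × 0.01264 = $16,679.59232
Total tax = $49,867.23052
Effective rate = $49,867.23052 ÷ $1,736,300 = 2.87% of market value

2.87%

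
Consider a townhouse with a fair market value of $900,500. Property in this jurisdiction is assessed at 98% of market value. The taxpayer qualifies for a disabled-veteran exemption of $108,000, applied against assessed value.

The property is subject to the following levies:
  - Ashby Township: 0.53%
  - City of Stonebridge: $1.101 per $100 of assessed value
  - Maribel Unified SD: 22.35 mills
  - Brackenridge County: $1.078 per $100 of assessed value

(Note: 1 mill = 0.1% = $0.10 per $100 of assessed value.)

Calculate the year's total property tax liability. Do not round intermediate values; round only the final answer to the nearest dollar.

$38,291

Assessed value = $900,500 × 0.98 = $882,490
Taxable value = $882,490 − $108,000 = $774,490
Ashby Township: $774,490 × 0.0053 = $4,104.797
City of Stonebridge: $774,490 × 0.01101 = $8,527.1349
Maribel Unified SD: $774,490 × 0.02235 = $17,309.8515
Brackenridge County: $774,490 × 0.01078 = $8,349.0022
Total = $38,290.7856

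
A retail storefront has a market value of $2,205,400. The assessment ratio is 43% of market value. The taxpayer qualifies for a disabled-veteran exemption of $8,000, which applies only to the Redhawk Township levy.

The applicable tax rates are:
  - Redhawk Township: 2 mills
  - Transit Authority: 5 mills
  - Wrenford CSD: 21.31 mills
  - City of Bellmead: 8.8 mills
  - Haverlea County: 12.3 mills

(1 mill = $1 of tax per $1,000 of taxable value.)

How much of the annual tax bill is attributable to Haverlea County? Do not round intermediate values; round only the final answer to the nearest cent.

$11,664.36

Assessed value = $2,205,400 × 0.43 = $948,322
Haverlea County taxable value = $948,322 (exemption does not apply)
Haverlea County levy = $948,322 × 0.0123 = $11,664.3606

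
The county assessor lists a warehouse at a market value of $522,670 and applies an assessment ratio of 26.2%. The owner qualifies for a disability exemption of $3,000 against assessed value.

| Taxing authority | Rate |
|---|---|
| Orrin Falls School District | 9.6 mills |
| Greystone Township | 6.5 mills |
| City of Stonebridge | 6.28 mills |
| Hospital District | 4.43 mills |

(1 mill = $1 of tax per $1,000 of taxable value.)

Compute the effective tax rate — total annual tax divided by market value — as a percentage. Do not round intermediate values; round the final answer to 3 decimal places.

0.687%

Assessed value = $522,670 × 0.262 = $136,939.54
Taxable value = $136,939.54 − $3,000 = $133,939.54
Orrin Falls School District: $133,939.54 × 0.0096 = $1,285.819584
Greystone Township: $133,939.54 × 0.0065 = $870.60701
City of Stonebridge: $133,939.54 × 0.00628 = $841.1403112
Hospital District: $133,939.54 × 0.00443 = $593.3521622
Total tax = $3,590.9190674
Effective rate = $3,590.9190674 ÷ $522,670 = 0.687% of market value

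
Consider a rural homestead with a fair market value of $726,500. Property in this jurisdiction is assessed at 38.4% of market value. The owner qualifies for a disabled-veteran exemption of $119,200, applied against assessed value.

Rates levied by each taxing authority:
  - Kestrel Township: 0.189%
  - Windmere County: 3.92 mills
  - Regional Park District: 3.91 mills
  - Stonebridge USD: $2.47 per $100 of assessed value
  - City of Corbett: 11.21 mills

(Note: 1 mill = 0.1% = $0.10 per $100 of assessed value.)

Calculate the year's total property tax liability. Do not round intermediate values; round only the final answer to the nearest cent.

$7,290.58

Assessed value = $726,500 × 0.384 = $278,976
Taxable value = $278,976 − $119,200 = $159,776
Kestrel Township: $159,776 × 0.00189 = $301.97664
Windmere County: $159,776 × 0.00392 = $626.32192
Regional Park District: $159,776 × 0.00391 = $624.72416
Stonebridge USD: $159,776 × 0.0247 = $3,946.4672
City of Corbett: $159,776 × 0.01121 = $1,791.08896
Total = $7,290.57888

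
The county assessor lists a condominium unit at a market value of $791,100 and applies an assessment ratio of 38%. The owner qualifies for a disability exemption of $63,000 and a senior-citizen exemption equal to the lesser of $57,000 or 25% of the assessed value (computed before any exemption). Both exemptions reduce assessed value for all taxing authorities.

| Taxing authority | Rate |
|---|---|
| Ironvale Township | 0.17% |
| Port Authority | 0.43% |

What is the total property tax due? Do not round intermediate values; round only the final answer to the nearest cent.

Assessed value = $791,100 × 0.38 = $300,618
Senior-citizen exemption = min($57,000, 25% × $300,618) = min($57,000, $75,154.5) = $57,000 (dollar cap binds)
Taxable value = $300,618 − $63,000 − $57,000 = $180,618
Ironvale Township: $180,618 × 0.0017 = $307.0506
Port Authority: $180,618 × 0.0043 = $776.6574
Total = $1,083.708

$1,083.71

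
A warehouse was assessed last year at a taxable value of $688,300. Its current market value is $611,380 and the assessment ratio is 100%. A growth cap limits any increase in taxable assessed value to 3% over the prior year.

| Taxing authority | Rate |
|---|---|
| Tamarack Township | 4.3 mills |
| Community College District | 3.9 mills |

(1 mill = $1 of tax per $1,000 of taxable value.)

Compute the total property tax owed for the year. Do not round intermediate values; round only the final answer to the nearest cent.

$5,013.32

Uncapped assessed value = $611,380 × 1 = $611,380
Cap limit = $688,300 × 1.03 = $708,949
Taxable assessed value = min($611,380, $708,949) = $611,380 (cap does not bind)
Tamarack Township: $611,380 × 0.0043 = $2,628.934
Community College District: $611,380 × 0.0039 = $2,384.382
Total = $5,013.316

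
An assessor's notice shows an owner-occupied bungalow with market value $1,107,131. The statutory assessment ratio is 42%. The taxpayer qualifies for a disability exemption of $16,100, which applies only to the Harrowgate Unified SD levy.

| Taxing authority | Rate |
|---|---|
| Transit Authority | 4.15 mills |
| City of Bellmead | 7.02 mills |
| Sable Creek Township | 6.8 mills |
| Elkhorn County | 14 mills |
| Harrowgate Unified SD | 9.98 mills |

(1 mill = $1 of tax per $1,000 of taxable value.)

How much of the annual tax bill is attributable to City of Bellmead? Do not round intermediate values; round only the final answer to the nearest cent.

Assessed value = $1,107,131 × 0.42 = $464,995.02
City of Bellmead taxable value = $464,995.02 (exemption does not apply)
City of Bellmead levy = $464,995.02 × 0.00702 = $3,264.2650404

$3,264.27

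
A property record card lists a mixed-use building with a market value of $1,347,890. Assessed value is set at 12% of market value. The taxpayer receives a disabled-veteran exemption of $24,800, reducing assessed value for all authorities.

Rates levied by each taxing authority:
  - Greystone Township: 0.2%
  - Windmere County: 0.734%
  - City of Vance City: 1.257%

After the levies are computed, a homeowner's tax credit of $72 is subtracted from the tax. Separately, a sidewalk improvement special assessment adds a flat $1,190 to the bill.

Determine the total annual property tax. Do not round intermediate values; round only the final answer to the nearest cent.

Assessed value = $1,347,890 × 0.12 = $161,746.8
Taxable value = $161,746.8 − $24,800 = $136,946.8
Greystone Township: $136,946.8 × 0.002 = $273.8936
Windmere County: $136,946.8 × 0.00734 = $1,005.189512
City of Vance City: $136,946.8 × 0.01257 = $1,721.421276
Levies subtotal = $3,000.504388
After credit = $3,000.504388 − $72 = $2,928.504388
Total = $2,928.504388 + $1,190 = $4,118.504388

$4,118.50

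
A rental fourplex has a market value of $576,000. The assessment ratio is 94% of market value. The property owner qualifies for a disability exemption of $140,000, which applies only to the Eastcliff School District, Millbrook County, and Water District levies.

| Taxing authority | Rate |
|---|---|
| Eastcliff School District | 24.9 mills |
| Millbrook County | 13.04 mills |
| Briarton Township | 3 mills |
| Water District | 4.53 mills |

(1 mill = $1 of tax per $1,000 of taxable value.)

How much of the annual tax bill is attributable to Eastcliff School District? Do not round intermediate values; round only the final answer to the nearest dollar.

Assessed value = $576,000 × 0.94 = $541,440
Eastcliff School District taxable value = $541,440 − $140,000 = $401,440
Eastcliff School District levy = $401,440 × 0.0249 = $9,995.856

$9,996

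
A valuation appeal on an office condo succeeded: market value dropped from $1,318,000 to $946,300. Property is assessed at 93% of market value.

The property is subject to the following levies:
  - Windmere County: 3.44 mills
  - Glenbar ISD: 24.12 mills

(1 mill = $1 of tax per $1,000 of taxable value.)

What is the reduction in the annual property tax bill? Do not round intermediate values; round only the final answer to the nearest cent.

$9,526.97

Old assessed value = $1,318,000 × 0.93 = $1,225,740
New assessed value = $946,300 × 0.93 = $880,059
Combined rate = 0.00344 + 0.02412 = 0.02756
Old tax = $1,225,740 × 0.02756 = $33,781.3944
New tax = $880,059 × 0.02756 = $24,254.42604
Reduction = $33,781.3944 − $24,254.42604 = $9,526.96836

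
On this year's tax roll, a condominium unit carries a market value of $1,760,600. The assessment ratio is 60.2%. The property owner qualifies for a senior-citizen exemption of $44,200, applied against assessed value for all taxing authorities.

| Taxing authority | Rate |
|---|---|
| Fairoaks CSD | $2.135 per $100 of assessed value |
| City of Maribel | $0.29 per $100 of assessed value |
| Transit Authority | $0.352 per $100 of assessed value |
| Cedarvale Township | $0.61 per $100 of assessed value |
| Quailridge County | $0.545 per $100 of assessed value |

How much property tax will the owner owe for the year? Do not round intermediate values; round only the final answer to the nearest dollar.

$39,937

Assessed value = $1,760,600 × 0.602 = $1,059,881.2
Taxable value = $1,059,881.2 − $44,200 = $1,015,681.2
Fairoaks CSD: $1,015,681.2 × 0.02135 = $21,684.79362
City of Maribel: $1,015,681.2 × 0.0029 = $2,945.47548
Transit Authority: $1,015,681.2 × 0.00352 = $3,575.197824
Cedarvale Township: $1,015,681.2 × 0.0061 = $6,195.65532
Quailridge County: $1,015,681.2 × 0.00545 = $5,535.46254
Total = $21,684.79362 + $2,945.47548 + $3,575.197824 + $6,195.65532 + $5,535.46254 = $39,936.584784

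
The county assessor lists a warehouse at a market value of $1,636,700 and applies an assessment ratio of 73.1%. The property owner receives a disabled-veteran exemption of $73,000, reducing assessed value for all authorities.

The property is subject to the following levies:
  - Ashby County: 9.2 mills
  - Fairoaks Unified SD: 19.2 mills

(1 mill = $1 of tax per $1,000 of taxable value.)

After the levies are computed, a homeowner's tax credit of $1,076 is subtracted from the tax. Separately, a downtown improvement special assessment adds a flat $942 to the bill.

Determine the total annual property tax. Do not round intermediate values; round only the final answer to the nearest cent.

$31,771.35

Assessed value = $1,636,700 × 0.731 = $1,196,427.7
Taxable value = $1,196,427.7 − $73,000 = $1,123,427.7
Ashby County: $1,123,427.7 × 0.0092 = $10,335.53484
Fairoaks Unified SD: $1,123,427.7 × 0.0192 = $21,569.81184
Levies subtotal = $31,905.34668
After credit = $31,905.34668 − $1,076 = $30,829.34668
Total = $30,829.34668 + $942 = $31,771.34668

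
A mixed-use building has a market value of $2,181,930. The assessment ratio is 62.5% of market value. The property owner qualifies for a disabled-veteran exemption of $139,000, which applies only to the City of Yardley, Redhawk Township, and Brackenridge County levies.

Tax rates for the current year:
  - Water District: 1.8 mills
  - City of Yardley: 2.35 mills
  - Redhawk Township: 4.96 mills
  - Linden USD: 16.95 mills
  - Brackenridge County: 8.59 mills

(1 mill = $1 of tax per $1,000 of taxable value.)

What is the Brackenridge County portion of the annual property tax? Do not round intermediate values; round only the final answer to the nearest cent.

$10,520.23

Assessed value = $2,181,930 × 0.625 = $1,363,706.25
Brackenridge County taxable value = $1,363,706.25 − $139,000 = $1,224,706.25
Brackenridge County levy = $1,224,706.25 × 0.00859 = $10,520.2266875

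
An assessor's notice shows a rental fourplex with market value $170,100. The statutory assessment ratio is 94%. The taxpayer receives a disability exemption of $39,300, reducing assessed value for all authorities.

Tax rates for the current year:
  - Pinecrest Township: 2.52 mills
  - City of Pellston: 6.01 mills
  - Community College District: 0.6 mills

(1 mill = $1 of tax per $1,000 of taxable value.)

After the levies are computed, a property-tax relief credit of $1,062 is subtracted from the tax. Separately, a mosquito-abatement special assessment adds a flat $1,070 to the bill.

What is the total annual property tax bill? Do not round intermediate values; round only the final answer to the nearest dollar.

Assessed value = $170,100 × 0.94 = $159,894
Taxable value = $159,894 − $39,300 = $120,594
Pinecrest Township: $120,594 × 0.00252 = $303.89688
City of Pellston: $120,594 × 0.00601 = $724.76994
Community College District: $120,594 × 0.0006 = $72.3564
Levies subtotal = $1,101.02322
After credit = $1,101.02322 − $1,062 = $39.02322
Total = $39.02322 + $1,070 = $1,109.02322

$1,109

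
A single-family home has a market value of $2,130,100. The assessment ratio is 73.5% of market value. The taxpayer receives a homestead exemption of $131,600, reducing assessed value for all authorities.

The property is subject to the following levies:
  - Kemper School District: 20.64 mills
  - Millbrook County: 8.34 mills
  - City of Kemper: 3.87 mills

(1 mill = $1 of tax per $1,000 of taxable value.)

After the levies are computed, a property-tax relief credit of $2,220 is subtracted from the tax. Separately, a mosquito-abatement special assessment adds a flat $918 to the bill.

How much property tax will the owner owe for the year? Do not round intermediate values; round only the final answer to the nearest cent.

$45,805.67

Assessed value = $2,130,100 × 0.735 = $1,565,623.5
Taxable value = $1,565,623.5 − $131,600 = $1,434,023.5
Kemper School District: $1,434,023.5 × 0.02064 = $29,598.24504
Millbrook County: $1,434,023.5 × 0.00834 = $11,959.75599
City of Kemper: $1,434,023.5 × 0.00387 = $5,549.670945
Levies subtotal = $47,107.671975
After credit = $47,107.671975 − $2,220 = $44,887.671975
Total = $44,887.671975 + $918 = $45,805.671975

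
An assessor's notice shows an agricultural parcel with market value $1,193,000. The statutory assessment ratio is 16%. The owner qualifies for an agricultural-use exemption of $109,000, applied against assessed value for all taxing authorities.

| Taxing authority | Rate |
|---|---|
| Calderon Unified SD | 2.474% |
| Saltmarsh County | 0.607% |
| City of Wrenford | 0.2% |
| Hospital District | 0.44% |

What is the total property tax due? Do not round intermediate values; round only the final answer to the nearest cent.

Assessed value = $1,193,000 × 0.16 = $190,880
Taxable value = $190,880 − $109,000 = $81,880
Calderon Unified SD: $81,880 × 0.02474 = $2,025.7112
Saltmarsh County: $81,880 × 0.00607 = $497.0116
City of Wrenford: $81,880 × 0.002 = $163.76
Hospital District: $81,880 × 0.0044 = $360.272
Total = $2,025.7112 + $497.0116 + $163.76 + $360.272 = $3,046.7548

$3,046.75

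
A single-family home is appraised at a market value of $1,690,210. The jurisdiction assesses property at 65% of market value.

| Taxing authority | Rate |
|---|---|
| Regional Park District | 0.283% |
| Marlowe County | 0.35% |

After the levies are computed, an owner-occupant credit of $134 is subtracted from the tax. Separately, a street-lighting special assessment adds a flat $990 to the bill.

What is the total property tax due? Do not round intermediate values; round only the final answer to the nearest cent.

$7,810.37

Assessed value = $1,690,210 × 0.65 = $1,098,636.5
Regional Park District: $1,098,636.5 × 0.00283 = $3,109.141295
Marlowe County: $1,098,636.5 × 0.0035 = $3,845.22775
Levies subtotal = $6,954.369045
After credit = $6,954.369045 − $134 = $6,820.369045
Total = $6,820.369045 + $990 = $7,810.369045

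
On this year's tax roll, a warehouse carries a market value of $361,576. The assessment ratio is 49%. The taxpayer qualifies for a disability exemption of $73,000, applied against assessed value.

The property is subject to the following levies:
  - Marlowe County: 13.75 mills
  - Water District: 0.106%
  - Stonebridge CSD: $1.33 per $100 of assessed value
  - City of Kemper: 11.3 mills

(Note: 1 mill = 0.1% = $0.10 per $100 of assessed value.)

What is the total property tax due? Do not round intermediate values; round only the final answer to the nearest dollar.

Assessed value = $361,576 × 0.49 = $177,172.24
Taxable value = $177,172.24 − $73,000 = $104,172.24
Marlowe County: $104,172.24 × 0.01375 = $1,432.3683
Water District: $104,172.24 × 0.00106 = $110.4225744
Stonebridge CSD: $104,172.24 × 0.0133 = $1,385.490792
City of Kemper: $104,172.24 × 0.0113 = $1,177.146312
Total = $4,105.4279784

$4,105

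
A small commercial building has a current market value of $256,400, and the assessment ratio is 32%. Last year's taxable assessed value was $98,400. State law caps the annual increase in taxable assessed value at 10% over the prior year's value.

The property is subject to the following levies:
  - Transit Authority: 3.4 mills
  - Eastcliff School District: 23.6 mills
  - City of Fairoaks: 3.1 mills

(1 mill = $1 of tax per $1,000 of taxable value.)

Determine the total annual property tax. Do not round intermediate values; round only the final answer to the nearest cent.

Uncapped assessed value = $256,400 × 0.32 = $82,048
Cap limit = $98,400 × 1.1 = $108,240
Taxable assessed value = min($82,048, $108,240) = $82,048 (cap does not bind)
Transit Authority: $82,048 × 0.0034 = $278.9632
Eastcliff School District: $82,048 × 0.0236 = $1,936.3328
City of Fairoaks: $82,048 × 0.0031 = $254.3488
Total = $2,469.6448

$2,469.64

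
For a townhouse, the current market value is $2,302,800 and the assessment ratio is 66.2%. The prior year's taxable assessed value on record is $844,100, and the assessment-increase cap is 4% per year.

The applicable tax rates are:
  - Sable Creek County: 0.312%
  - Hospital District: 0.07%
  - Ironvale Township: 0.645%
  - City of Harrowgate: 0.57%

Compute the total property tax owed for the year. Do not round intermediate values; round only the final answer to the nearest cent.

Uncapped assessed value = $2,302,800 × 0.662 = $1,524,453.6
Cap limit = $844,100 × 1.04 = $877,864
Taxable assessed value = min($1,524,453.6, $877,864) = $877,864 (cap binds)
Sable Creek County: $877,864 × 0.00312 = $2,738.93568
Hospital District: $877,864 × 0.0007 = $614.5048
Ironvale Township: $877,864 × 0.00645 = $5,662.2228
City of Harrowgate: $877,864 × 0.0057 = $5,003.8248
Total = $14,019.48808

$14,019.49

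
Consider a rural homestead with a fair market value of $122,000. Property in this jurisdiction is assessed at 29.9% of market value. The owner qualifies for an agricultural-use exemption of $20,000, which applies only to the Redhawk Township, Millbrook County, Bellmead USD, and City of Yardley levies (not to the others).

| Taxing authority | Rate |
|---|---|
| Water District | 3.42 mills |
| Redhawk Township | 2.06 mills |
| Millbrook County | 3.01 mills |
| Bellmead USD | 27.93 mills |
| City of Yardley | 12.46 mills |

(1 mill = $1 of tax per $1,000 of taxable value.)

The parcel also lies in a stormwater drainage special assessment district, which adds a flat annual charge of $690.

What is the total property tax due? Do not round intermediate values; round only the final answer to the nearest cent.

Assessed value = $122,000 × 0.299 = $36,478
Water District: $36,478 × 0.00342 = $124.75476
Redhawk Township: ($36,478 − $20,000) × 0.00206 = $16,478 × 0.00206 = $33.94468
Millbrook County: ($36,478 − $20,000) × 0.00301 = $16,478 × 0.00301 = $49.59878
Bellmead USD: ($36,478 − $20,000) × 0.02793 = $16,478 × 0.02793 = $460.23054
City of Yardley: ($36,478 − $20,000) × 0.01246 = $16,478 × 0.01246 = $205.31588
Levies subtotal = $873.84464
Total = $873.84464 + $690 = $1,563.84464

$1,563.84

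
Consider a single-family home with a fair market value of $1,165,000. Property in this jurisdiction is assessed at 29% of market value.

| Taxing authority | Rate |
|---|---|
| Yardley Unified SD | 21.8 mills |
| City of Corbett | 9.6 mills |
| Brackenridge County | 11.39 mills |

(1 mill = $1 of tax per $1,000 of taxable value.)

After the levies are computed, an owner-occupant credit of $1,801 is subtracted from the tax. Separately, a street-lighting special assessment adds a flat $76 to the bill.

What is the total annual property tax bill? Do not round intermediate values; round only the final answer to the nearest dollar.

$12,732

Assessed value = $1,165,000 × 0.29 = $337,850
Yardley Unified SD: $337,850 × 0.0218 = $7,365.13
City of Corbett: $337,850 × 0.0096 = $3,243.36
Brackenridge County: $337,850 × 0.01139 = $3,848.1115
Levies subtotal = $14,456.6015
After credit = $14,456.6015 − $1,801 = $12,655.6015
Total = $12,655.6015 + $76 = $12,731.6015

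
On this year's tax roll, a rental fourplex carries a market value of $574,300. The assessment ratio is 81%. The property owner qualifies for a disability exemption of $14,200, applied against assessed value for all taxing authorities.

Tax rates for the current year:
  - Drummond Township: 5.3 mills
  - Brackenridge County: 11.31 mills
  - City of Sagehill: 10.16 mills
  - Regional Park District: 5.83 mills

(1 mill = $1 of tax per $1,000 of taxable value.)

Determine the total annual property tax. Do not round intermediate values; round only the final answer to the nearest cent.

Assessed value = $574,300 × 0.81 = $465,183
Taxable value = $465,183 − $14,200 = $450,983
Drummond Township: $450,983 × 0.0053 = $2,390.2099
Brackenridge County: $450,983 × 0.01131 = $5,100.61773
City of Sagehill: $450,983 × 0.01016 = $4,581.98728
Regional Park District: $450,983 × 0.00583 = $2,629.23089
Total = $2,390.2099 + $5,100.61773 + $4,581.98728 + $2,629.23089 = $14,702.0458

$14,702.05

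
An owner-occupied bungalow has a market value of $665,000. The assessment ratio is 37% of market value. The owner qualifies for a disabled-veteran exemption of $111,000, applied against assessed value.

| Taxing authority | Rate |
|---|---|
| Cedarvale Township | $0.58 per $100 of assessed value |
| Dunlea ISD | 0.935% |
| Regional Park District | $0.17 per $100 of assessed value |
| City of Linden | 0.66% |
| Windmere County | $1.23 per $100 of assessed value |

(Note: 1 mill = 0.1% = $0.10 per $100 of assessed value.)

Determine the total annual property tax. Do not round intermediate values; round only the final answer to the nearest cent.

$4,828.04

Assessed value = $665,000 × 0.37 = $246,050
Taxable value = $246,050 − $111,000 = $135,050
Cedarvale Township: $135,050 × 0.0058 = $783.29
Dunlea ISD: $135,050 × 0.00935 = $1,262.7175
Regional Park District: $135,050 × 0.0017 = $229.585
City of Linden: $135,050 × 0.0066 = $891.33
Windmere County: $135,050 × 0.0123 = $1,661.115
Total = $4,828.0375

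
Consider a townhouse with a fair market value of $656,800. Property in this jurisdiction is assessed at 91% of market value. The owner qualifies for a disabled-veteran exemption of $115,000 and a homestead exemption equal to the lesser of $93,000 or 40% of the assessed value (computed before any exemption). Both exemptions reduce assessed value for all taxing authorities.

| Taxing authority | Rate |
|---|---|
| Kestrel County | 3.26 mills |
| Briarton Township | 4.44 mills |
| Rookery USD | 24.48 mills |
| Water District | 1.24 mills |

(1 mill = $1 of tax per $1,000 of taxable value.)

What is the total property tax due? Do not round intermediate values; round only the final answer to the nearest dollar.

$13,023

Assessed value = $656,800 × 0.91 = $597,688
Homestead exemption = min($93,000, 40% × $597,688) = min($93,000, $239,075.2) = $93,000 (dollar cap binds)
Taxable value = $597,688 − $115,000 − $93,000 = $389,688
Kestrel County: $389,688 × 0.00326 = $1,270.38288
Briarton Township: $389,688 × 0.00444 = $1,730.21472
Rookery USD: $389,688 × 0.02448 = $9,539.56224
Water District: $389,688 × 0.00124 = $483.21312
Total = $13,023.37296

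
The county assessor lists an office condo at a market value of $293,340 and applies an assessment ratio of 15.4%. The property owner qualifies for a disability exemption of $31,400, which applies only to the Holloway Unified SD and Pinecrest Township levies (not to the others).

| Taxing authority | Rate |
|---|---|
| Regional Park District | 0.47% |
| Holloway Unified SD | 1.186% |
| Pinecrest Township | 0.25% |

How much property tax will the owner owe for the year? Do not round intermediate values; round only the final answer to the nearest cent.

$410.12

Assessed value = $293,340 × 0.154 = $45,174.36
Regional Park District: $45,174.36 × 0.0047 = $212.319492
Holloway Unified SD: ($45,174.36 − $31,400) × 0.01186 = $13,774.36 × 0.01186 = $163.3639096
Pinecrest Township: ($45,174.36 − $31,400) × 0.0025 = $13,774.36 × 0.0025 = $34.4359
Total = $410.1193016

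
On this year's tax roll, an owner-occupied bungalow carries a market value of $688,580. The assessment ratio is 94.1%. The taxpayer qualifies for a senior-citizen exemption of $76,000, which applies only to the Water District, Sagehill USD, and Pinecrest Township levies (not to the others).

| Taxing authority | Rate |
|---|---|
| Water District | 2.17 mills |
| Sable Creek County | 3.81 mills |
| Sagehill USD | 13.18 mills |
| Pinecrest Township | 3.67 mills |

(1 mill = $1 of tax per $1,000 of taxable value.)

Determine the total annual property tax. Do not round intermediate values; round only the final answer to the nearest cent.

Assessed value = $688,580 × 0.941 = $647,953.78
Water District: ($647,953.78 − $76,000) × 0.00217 = $571,953.78 × 0.00217 = $1,241.1397026
Sable Creek County: $647,953.78 × 0.00381 = $2,468.7039018
Sagehill USD: ($647,953.78 − $76,000) × 0.01318 = $571,953.78 × 0.01318 = $7,538.3508204
Pinecrest Township: ($647,953.78 − $76,000) × 0.00367 = $571,953.78 × 0.00367 = $2,099.0703726
Total = $13,347.2647974

$13,347.26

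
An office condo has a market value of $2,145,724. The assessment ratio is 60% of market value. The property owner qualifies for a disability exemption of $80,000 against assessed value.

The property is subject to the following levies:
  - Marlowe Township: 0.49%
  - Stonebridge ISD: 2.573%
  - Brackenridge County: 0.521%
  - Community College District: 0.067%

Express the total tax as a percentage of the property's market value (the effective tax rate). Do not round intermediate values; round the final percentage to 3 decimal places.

Assessed value = $2,145,724 × 0.6 = $1,287,434.4
Taxable value = $1,287,434.4 − $80,000 = $1,207,434.4
Marlowe Township: $1,207,434.4 × 0.0049 = $5,916.42856
Stonebridge ISD: $1,207,434.4 × 0.02573 = $31,067.287112
Brackenridge County: $1,207,434.4 × 0.00521 = $6,290.733224
Community College District: $1,207,434.4 × 0.00067 = $808.981048
Total tax = $44,083.429944
Effective rate = $44,083.429944 ÷ $2,145,724 = 2.054% of market value

2.054%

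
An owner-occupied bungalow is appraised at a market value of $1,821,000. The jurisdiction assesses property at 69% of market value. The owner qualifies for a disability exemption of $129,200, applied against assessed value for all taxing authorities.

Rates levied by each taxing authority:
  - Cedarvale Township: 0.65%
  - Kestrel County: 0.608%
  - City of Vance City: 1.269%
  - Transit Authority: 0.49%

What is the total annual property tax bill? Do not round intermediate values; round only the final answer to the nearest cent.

Assessed value = $1,821,000 × 0.69 = $1,256,490
Taxable value = $1,256,490 − $129,200 = $1,127,290
Cedarvale Township: $1,127,290 × 0.0065 = $7,327.385
Kestrel County: $1,127,290 × 0.00608 = $6,853.9232
City of Vance City: $1,127,290 × 0.01269 = $14,305.3101
Transit Authority: $1,127,290 × 0.0049 = $5,523.721
Total = $7,327.385 + $6,853.9232 + $14,305.3101 + $5,523.721 = $34,010.3393

$34,010.34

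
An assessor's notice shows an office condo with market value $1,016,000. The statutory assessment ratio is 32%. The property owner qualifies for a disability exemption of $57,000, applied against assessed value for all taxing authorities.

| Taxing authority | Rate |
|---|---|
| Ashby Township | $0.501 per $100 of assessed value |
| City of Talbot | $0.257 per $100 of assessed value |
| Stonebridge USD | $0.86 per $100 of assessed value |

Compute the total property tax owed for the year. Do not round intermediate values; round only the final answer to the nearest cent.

Assessed value = $1,016,000 × 0.32 = $325,120
Taxable value = $325,120 − $57,000 = $268,120
Ashby Township: $268,120 × 0.00501 = $1,343.2812
City of Talbot: $268,120 × 0.00257 = $689.0684
Stonebridge USD: $268,120 × 0.0086 = $2,305.832
Total = $1,343.2812 + $689.0684 + $2,305.832 = $4,338.1816

$4,338.18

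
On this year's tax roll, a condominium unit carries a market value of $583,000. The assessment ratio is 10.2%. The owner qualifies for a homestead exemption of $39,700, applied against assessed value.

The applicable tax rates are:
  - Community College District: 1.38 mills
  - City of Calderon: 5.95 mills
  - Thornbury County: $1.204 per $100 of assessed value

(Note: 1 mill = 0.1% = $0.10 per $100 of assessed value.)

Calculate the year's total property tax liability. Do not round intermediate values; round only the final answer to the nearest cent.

$382.87

Assessed value = $583,000 × 0.102 = $59,466
Taxable value = $59,466 − $39,700 = $19,766
Community College District: $19,766 × 0.00138 = $27.27708
City of Calderon: $19,766 × 0.00595 = $117.6077
Thornbury County: $19,766 × 0.01204 = $237.98264
Total = $382.86742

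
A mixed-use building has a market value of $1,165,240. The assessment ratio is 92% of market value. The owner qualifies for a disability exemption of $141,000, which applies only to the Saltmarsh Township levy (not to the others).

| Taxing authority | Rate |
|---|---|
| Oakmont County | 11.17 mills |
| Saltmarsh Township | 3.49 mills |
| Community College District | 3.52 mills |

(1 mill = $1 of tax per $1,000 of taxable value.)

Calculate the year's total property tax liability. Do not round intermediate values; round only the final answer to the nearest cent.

$18,997.25

Assessed value = $1,165,240 × 0.92 = $1,072,020.8
Oakmont County: $1,072,020.8 × 0.01117 = $11,974.472336
Saltmarsh Township: ($1,072,020.8 − $141,000) × 0.00349 = $931,020.8 × 0.00349 = $3,249.262592
Community College District: $1,072,020.8 × 0.00352 = $3,773.513216
Total = $18,997.248144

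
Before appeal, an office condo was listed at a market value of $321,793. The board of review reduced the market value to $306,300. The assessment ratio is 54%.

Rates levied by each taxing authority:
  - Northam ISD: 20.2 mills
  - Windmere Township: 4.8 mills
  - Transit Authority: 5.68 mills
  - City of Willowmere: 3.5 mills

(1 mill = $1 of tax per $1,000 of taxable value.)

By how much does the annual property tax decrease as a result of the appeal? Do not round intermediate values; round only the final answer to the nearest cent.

Old assessed value = $321,793 × 0.54 = $173,768.22
New assessed value = $306,300 × 0.54 = $165,402
Combined rate = 0.0202 + 0.0048 + 0.00568 + 0.0035 = 0.03418
Old tax = $173,768.22 × 0.03418 = $5,939.3977596
New tax = $165,402 × 0.03418 = $5,653.44036
Reduction = $5,939.3977596 − $5,653.44036 = $285.9573996

$285.96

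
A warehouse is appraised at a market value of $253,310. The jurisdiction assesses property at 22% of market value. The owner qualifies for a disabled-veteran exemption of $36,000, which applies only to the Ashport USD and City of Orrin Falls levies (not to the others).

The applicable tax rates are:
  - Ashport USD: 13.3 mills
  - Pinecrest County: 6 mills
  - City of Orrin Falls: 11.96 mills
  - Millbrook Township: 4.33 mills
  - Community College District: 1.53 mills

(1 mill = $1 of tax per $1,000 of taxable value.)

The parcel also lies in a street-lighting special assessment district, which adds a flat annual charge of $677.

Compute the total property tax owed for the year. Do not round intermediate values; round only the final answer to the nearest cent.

Assessed value = $253,310 × 0.22 = $55,728.2
Ashport USD: ($55,728.2 − $36,000) × 0.0133 = $19,728.2 × 0.0133 = $262.38506
Pinecrest County: $55,728.2 × 0.006 = $334.3692
City of Orrin Falls: ($55,728.2 − $36,000) × 0.01196 = $19,728.2 × 0.01196 = $235.949272
Millbrook Township: $55,728.2 × 0.00433 = $241.303106
Community College District: $55,728.2 × 0.00153 = $85.264146
Levies subtotal = $1,159.270784
Total = $1,159.270784 + $677 = $1,836.270784

$1,836.27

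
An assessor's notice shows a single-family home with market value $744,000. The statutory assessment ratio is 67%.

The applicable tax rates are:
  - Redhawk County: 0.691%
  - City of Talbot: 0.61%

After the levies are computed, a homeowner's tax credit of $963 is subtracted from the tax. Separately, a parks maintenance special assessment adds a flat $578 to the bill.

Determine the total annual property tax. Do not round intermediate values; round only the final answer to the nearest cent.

Assessed value = $744,000 × 0.67 = $498,480
Redhawk County: $498,480 × 0.00691 = $3,444.4968
City of Talbot: $498,480 × 0.0061 = $3,040.728
Levies subtotal = $6,485.2248
After credit = $6,485.2248 − $963 = $5,522.2248
Total = $5,522.2248 + $578 = $6,100.2248

$6,100.22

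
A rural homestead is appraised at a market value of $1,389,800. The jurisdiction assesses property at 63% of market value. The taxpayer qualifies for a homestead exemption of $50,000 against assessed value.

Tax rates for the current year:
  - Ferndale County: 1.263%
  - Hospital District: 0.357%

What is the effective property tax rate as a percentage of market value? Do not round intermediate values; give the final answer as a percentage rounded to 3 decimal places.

Assessed value = $1,389,800 × 0.63 = $875,574
Taxable value = $875,574 − $50,000 = $825,574
Ferndale County: $825,574 × 0.01263 = $10,426.99962
Hospital District: $825,574 × 0.00357 = $2,947.29918
Total tax = $13,374.2988
Effective rate = $13,374.2988 ÷ $1,389,800 = 0.962% of market value

0.962%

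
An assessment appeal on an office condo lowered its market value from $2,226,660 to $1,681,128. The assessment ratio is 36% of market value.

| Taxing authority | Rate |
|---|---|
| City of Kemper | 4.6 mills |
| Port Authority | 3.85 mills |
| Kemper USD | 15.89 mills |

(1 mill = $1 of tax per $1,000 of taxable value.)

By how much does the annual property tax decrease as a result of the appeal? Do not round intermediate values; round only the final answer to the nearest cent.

$4,780.17

Old assessed value = $2,226,660 × 0.36 = $801,597.6
New assessed value = $1,681,128 × 0.36 = $605,206.08
Combined rate = 0.0046 + 0.00385 + 0.01589 = 0.02434
Old tax = $801,597.6 × 0.02434 = $19,510.885584
New tax = $605,206.08 × 0.02434 = $14,730.7159872
Reduction = $19,510.885584 − $14,730.7159872 = $4,780.1695968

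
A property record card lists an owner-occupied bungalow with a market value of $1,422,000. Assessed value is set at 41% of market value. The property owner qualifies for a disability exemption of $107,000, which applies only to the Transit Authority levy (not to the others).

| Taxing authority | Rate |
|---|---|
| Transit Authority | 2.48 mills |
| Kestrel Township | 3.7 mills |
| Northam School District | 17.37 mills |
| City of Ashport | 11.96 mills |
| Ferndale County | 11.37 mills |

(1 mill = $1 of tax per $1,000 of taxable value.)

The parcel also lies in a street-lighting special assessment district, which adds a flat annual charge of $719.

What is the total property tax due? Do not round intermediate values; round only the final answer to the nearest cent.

Assessed value = $1,422,000 × 0.41 = $583,020
Transit Authority: ($583,020 − $107,000) × 0.00248 = $476,020 × 0.00248 = $1,180.5296
Kestrel Township: $583,020 × 0.0037 = $2,157.174
Northam School District: $583,020 × 0.01737 = $10,127.0574
City of Ashport: $583,020 × 0.01196 = $6,972.9192
Ferndale County: $583,020 × 0.01137 = $6,628.9374
Levies subtotal = $27,066.6176
Total = $27,066.6176 + $719 = $27,785.6176

$27,785.62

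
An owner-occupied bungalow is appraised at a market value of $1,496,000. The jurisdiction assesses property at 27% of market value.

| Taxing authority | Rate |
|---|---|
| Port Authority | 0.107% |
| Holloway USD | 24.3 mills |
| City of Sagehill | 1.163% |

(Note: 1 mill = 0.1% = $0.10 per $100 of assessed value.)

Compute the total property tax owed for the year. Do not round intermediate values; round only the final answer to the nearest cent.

Assessed value = $1,496,000 × 0.27 = $403,920
Port Authority: $403,920 × 0.00107 = $432.1944
Holloway USD: $403,920 × 0.0243 = $9,815.256
City of Sagehill: $403,920 × 0.01163 = $4,697.5896
Total = $14,945.04

$14,945.04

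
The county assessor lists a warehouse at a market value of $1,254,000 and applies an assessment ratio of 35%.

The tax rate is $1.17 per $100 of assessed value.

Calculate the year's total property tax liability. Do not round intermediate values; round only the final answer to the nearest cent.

Assessed value = $1,254,000 × 0.35 = $438,900
Tax = $438,900 × 0.0117 = $5,135.13

$5,135.13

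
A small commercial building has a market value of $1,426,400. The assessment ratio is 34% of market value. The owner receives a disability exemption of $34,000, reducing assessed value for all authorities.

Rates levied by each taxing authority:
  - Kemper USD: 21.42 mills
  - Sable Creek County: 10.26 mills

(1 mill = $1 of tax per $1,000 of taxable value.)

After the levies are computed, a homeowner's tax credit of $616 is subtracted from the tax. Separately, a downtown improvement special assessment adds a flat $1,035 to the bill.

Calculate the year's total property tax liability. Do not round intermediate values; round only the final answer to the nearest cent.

Assessed value = $1,426,400 × 0.34 = $484,976
Taxable value = $484,976 − $34,000 = $450,976
Kemper USD: $450,976 × 0.02142 = $9,659.90592
Sable Creek County: $450,976 × 0.01026 = $4,627.01376
Levies subtotal = $14,286.91968
After credit = $14,286.91968 − $616 = $13,670.91968
Total = $13,670.91968 + $1,035 = $14,705.91968

$14,705.92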